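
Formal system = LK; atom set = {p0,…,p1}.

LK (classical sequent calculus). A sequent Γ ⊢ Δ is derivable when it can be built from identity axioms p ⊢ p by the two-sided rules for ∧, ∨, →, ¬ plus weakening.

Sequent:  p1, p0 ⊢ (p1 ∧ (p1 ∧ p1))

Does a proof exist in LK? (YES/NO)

Derivation trace:
[WL] p1, p0 ⊢ (p1 ∧ (p1 ∧ p1))
  [∧R] p1 ⊢ (p1 ∧ (p1 ∧ p1))
    [Ax] p1 ⊢ p1
    [∧R] p1 ⊢ (p1 ∧ p1)
      [Ax] p1 ⊢ p1
      [Ax] p1 ⊢ p1

Result: YES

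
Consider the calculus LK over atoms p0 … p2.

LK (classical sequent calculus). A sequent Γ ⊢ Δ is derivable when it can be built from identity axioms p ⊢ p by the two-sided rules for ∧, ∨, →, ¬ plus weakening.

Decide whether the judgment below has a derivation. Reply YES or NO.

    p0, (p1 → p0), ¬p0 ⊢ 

Proof tree:
[¬L] p0, (p1 → p0), ¬p0 ⊢ 
  [→L] p0, (p1 → p0) ⊢ p0
    [WR] p0 ⊢ p0, p1
      [Ax] p0 ⊢ p0
    [Ax] p0 ⊢ p0

Result: YES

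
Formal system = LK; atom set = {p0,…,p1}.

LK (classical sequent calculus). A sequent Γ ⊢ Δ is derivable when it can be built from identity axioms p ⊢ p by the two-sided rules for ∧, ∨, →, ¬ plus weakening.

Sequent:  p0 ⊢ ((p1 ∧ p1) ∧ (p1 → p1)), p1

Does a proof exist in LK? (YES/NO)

Truth-table refutation:
  v=00: Γ:[p0=F] Δ:[((p1 ∧ p1) ∧ (p1 → p1))=F, p1=F] refutes=False
  v=01: Γ:[p0=F] Δ:[((p1 ∧ p1) ∧ (p1 → p1))=T, p1=T] refutes=False
  v=10: Γ:[p0=T] Δ:[((p1 ∧ p1) ∧ (p1 → p1))=F, p1=F] refutes=True  ← countermodel

Result: NO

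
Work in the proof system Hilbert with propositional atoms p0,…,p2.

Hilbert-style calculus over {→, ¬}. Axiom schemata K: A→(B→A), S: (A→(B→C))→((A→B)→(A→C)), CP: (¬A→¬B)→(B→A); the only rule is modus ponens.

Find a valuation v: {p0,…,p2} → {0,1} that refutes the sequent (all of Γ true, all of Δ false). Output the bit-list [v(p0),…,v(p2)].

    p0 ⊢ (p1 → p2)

Truth-table refutation:
  v=000: Γ:[p0=F] Δ:[(p1 → p2)=T] refutes=False
  v=001: Γ:[p0=F] Δ:[(p1 → p2)=T] refutes=False
  v=010: Γ:[p0=F] Δ:[(p1 → p2)=F] refutes=False
  v=011: Γ:[p0=F] Δ:[(p1 → p2)=T] refutes=False
  v=100: Γ:[p0=T] Δ:[(p1 → p2)=T] refutes=False
  v=101: Γ:[p0=T] Δ:[(p1 → p2)=T] refutes=False
  v=110: Γ:[p0=T] Δ:[(p1 → p2)=F] refutes=True  ← countermodel

Result: [1, 1, 0]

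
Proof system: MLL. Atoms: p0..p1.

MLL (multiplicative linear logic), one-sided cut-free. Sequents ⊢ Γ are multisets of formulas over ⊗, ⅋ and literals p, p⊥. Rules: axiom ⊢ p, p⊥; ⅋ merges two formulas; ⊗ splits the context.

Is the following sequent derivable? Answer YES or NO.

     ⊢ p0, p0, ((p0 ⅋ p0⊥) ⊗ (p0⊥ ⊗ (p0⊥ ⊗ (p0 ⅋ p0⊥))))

Proof tree:
[⊗]  ⊢ p0, p0, ((p0 ⅋ p0⊥) ⊗ (p0⊥ ⊗ (p0⊥ ⊗ (p0 ⅋ p0⊥))))
  [⅋]  ⊢ (p0 ⅋ p0⊥)
    [Ax]  ⊢ p0, p0⊥
  [⊗]  ⊢ p0, p0, (p0⊥ ⊗ (p0⊥ ⊗ (p0 ⅋ p0⊥)))
    [Ax]  ⊢ p0, p0⊥
    [⊗]  ⊢ p0, (p0⊥ ⊗ (p0 ⅋ p0⊥))
      [Ax]  ⊢ p0, p0⊥
      [⅋]  ⊢ (p0 ⅋ p0⊥)
        [Ax]  ⊢ p0, p0⊥

Result: YES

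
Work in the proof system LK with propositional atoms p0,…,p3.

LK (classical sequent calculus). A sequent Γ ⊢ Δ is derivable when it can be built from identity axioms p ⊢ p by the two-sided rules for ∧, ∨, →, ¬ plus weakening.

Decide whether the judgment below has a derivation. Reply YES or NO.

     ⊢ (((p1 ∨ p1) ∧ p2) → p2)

Derivation (root first):
[→R]  ⊢ (((p1 ∨ p1) ∧ p2) → p2)
  [∧L] ((p1 ∨ p1) ∧ p2) ⊢ p2
    [∨L] p2, (p1 ∨ p1) ⊢ p2
      [WL] p2, p1 ⊢ p2
        [Ax] p2 ⊢ p2
      [WL] p2, p1 ⊢ p2
        [Ax] p2 ⊢ p2

Result: YES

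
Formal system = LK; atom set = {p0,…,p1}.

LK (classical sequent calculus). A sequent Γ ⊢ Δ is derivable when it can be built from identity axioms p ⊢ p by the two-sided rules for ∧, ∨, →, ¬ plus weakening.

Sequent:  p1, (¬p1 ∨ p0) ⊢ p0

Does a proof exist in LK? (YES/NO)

Derivation trace:
[∨L] p1, (¬p1 ∨ p0) ⊢ p0
  [¬L] p1, ¬p1 ⊢ 
    [Ax] p1 ⊢ p1
  [Ax] p0 ⊢ p0

Result: YES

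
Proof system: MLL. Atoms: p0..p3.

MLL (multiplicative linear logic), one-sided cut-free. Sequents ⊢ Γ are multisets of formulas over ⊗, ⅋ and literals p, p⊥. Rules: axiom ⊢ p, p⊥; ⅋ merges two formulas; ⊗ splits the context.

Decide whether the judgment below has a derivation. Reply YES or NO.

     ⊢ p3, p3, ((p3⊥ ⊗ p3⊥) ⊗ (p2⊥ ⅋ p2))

Derivation (root first):
[⊗]  ⊢ p3, p3, ((p3⊥ ⊗ p3⊥) ⊗ (p2⊥ ⅋ p2))
  [⊗]  ⊢ p3, p3, (p3⊥ ⊗ p3⊥)
    [Ax]  ⊢ p3, p3⊥
    [Ax]  ⊢ p3, p3⊥
  [⅋]  ⊢ (p2⊥ ⅋ p2)
    [Ax]  ⊢ p2, p2⊥

Result: YES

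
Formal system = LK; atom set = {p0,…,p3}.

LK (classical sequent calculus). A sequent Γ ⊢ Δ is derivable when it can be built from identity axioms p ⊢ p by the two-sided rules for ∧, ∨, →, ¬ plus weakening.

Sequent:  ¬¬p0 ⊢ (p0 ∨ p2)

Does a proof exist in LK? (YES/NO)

Derivation trace:
[∨R] ¬¬p0 ⊢ (p0 ∨ p2)
  [WR] ¬¬p0 ⊢ p0, p2
    [¬L] ¬¬p0 ⊢ p0
      [¬R]  ⊢ p0, ¬p0
        [Ax] p0 ⊢ p0

Result: YES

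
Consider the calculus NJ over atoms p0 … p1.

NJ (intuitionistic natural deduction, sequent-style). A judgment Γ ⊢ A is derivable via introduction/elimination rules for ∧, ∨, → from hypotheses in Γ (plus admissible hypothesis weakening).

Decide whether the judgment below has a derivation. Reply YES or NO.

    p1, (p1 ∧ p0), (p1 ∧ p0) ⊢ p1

Proof tree:
[Wk] p1, (p1 ∧ p0), (p1 ∧ p0) ⊢ p1
  [Wk] p1, (p1 ∧ p0) ⊢ p1
    [Ax] p1 ⊢ p1

Result: YES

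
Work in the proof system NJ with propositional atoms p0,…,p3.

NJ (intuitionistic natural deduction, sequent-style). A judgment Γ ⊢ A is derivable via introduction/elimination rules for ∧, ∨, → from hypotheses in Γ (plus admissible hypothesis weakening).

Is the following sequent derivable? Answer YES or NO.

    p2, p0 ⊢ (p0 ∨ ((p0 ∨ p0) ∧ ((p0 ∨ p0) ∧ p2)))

Derivation (root first):
[∨I₂] p2, p0 ⊢ (p0 ∨ ((p0 ∨ p0) ∧ ((p0 ∨ p0) ∧ p2)))
  [∧I] p2, p0 ⊢ ((p0 ∨ p0) ∧ ((p0 ∨ p0) ∧ p2))
    [∨I₂] p0 ⊢ (p0 ∨ p0)
      [Ax] p0 ⊢ p0
    [∧I] p2, p0 ⊢ ((p0 ∨ p0) ∧ p2)
      [∨I₂] p0 ⊢ (p0 ∨ p0)
        [Ax] p0 ⊢ p0
      [Ax] p2 ⊢ p2

Result: YES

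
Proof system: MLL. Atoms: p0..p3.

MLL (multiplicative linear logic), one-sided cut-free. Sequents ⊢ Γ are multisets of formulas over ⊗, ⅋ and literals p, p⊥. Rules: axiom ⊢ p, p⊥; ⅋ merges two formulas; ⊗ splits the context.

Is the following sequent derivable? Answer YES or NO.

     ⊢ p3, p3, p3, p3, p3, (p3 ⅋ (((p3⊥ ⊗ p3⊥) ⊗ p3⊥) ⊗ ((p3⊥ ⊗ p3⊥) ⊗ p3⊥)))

Derivation trace:
[⅋]  ⊢ p3, p3, p3, p3, p3, (p3 ⅋ (((p3⊥ ⊗ p3⊥) ⊗ p3⊥) ⊗ ((p3⊥ ⊗ p3⊥) ⊗ p3⊥)))
  [⊗]  ⊢ p3, p3, p3, p3, p3, p3, (((p3⊥ ⊗ p3⊥) ⊗ p3⊥) ⊗ ((p3⊥ ⊗ p3⊥) ⊗ p3⊥))
    [⊗]  ⊢ p3, p3, p3, ((p3⊥ ⊗ p3⊥) ⊗ p3⊥)
      [⊗]  ⊢ p3, p3, (p3⊥ ⊗ p3⊥)
        [Ax]  ⊢ p3, p3⊥
        [Ax]  ⊢ p3, p3⊥
      [Ax]  ⊢ p3, p3⊥
    [⊗]  ⊢ p3, p3, p3, ((p3⊥ ⊗ p3⊥) ⊗ p3⊥)
      [⊗]  ⊢ p3, p3, (p3⊥ ⊗ p3⊥)
        [Ax]  ⊢ p3, p3⊥
        [Ax]  ⊢ p3, p3⊥
      [Ax]  ⊢ p3, p3⊥

Result: YES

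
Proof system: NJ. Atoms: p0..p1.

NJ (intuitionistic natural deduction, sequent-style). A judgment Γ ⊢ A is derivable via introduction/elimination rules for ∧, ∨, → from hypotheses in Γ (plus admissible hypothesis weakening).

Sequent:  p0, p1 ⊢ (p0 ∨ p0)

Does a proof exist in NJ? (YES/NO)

Proof tree:
[∨I₁] p0, p1 ⊢ (p0 ∨ p0)
  [Wk] p0, p1 ⊢ p0
    [Ax] p0 ⊢ p0

Result: YES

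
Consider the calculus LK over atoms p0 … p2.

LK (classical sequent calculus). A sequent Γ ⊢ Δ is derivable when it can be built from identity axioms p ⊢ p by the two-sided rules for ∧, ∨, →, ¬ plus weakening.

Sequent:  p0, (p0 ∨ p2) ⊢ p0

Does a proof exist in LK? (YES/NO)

Derivation (root first):
[∨L] p0, (p0 ∨ p2) ⊢ p0
  [Ax] p0 ⊢ p0
  [WL] p0, p2 ⊢ p0
    [Ax] p0 ⊢ p0

Result: YES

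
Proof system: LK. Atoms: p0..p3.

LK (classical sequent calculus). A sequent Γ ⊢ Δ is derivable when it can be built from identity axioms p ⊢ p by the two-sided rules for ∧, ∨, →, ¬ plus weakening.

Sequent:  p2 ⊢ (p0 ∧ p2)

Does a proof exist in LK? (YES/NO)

Truth-table refutation:
  v=0000: Γ:[p2=F] Δ:[(p0 ∧ p2)=F] refutes=False
  v=0001: Γ:[p2=F] Δ:[(p0 ∧ p2)=F] refutes=False
  v=0010: Γ:[p2=T] Δ:[(p0 ∧ p2)=F] refutes=True  ← countermodel

Result: NO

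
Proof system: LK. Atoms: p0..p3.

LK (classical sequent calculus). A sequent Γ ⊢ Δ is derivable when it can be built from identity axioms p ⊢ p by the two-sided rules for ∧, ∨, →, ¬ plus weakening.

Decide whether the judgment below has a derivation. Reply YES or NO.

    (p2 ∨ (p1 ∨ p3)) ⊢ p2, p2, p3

Truth-table refutation:
  v=0000: Γ:[(p2 ∨ (p1 ∨ p3))=F] Δ:[p2=F, p2=F, p3=F] refutes=False
  v=0001: Γ:[(p2 ∨ (p1 ∨ p3))=T] Δ:[p2=F, p2=F, p3=T] refutes=False
  v=0010: Γ:[(p2 ∨ (p1 ∨ p3))=T] Δ:[p2=T, p2=T, p3=F] refutes=False
  v=0011: Γ:[(p2 ∨ (p1 ∨ p3))=T] Δ:[p2=T, p2=T, p3=T] refutes=False
  v=0100: Γ:[(p2 ∨ (p1 ∨ p3))=T] Δ:[p2=F, p2=F, p3=F] refutes=True  ← countermodel

Result: NO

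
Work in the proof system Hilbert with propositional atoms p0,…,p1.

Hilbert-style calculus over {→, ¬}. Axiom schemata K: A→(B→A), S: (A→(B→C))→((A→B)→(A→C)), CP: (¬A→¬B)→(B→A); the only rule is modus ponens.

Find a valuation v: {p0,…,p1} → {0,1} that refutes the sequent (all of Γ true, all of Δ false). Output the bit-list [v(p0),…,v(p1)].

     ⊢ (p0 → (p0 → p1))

Enumerate valuations to refute Γ ⊢ Δ:
  v=00: Γ:[] Δ:[(p0 → (p0 → p1))=T] refutes=False
  v=01: Γ:[] Δ:[(p0 → (p0 → p1))=T] refutes=False
  v=10: Γ:[] Δ:[(p0 → (p0 → p1))=F] refutes=True  ← countermodel

Result: [1, 0]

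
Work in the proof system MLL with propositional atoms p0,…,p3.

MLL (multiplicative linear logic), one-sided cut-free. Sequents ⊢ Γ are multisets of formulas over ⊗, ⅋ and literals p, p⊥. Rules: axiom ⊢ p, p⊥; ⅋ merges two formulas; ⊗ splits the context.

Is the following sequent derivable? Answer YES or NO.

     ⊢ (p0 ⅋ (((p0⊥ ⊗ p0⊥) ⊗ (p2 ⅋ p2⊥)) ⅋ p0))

Derivation trace:
[⅋]  ⊢ (p0 ⅋ (((p0⊥ ⊗ p0⊥) ⊗ (p2 ⅋ p2⊥)) ⅋ p0))
  [⅋]  ⊢ p0, (((p0⊥ ⊗ p0⊥) ⊗ (p2 ⅋ p2⊥)) ⅋ p0)
    [⊗]  ⊢ p0, p0, ((p0⊥ ⊗ p0⊥) ⊗ (p2 ⅋ p2⊥))
      [⊗]  ⊢ p0, p0, (p0⊥ ⊗ p0⊥)
        [Ax]  ⊢ p0, p0⊥
        [Ax]  ⊢ p0, p0⊥
      [⅋]  ⊢ (p2 ⅋ p2⊥)
        [Ax]  ⊢ p2, p2⊥

Result: YES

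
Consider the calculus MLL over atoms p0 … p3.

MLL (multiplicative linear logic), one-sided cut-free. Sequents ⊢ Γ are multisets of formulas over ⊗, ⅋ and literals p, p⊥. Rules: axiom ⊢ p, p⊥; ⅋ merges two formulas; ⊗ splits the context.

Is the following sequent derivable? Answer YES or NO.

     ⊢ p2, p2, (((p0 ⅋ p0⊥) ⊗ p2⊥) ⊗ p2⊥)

Proof tree:
[⊗]  ⊢ p2, p2, (((p0 ⅋ p0⊥) ⊗ p2⊥) ⊗ p2⊥)
  [⊗]  ⊢ p2, ((p0 ⅋ p0⊥) ⊗ p2⊥)
    [⅋]  ⊢ (p0 ⅋ p0⊥)
      [Ax]  ⊢ p0, p0⊥
    [Ax]  ⊢ p2, p2⊥
  [Ax]  ⊢ p2, p2⊥

Result: YES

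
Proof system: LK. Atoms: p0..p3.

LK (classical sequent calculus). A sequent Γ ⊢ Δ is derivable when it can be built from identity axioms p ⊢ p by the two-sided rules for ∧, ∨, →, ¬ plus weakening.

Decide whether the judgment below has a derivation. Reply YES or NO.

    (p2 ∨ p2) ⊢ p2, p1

Derivation trace:
[WR] (p2 ∨ p2) ⊢ p2, p1
  [∨L] (p2 ∨ p2) ⊢ p2
    [Ax] p2 ⊢ p2
    [Ax] p2 ⊢ p2

Result: YES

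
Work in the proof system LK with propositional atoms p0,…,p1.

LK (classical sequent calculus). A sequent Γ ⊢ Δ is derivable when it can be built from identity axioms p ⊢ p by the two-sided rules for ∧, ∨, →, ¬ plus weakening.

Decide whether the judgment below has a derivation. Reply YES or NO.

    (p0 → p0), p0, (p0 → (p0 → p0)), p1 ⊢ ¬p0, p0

Derivation trace:
[WL] (p0 → p0), p0, (p0 → (p0 → p0)), p1 ⊢ ¬p0, p0
  [→L] (p0 → p0), p0, (p0 → (p0 → p0)) ⊢ ¬p0, p0
    [→L] p0, (p0 → p0) ⊢ p0
      [Ax] p0 ⊢ p0
      [Ax] p0 ⊢ p0
    [¬R] (p0 → p0) ⊢ p0, ¬p0
      [→L] p0, (p0 → p0) ⊢ p0
        [Ax] p0 ⊢ p0
        [Ax] p0 ⊢ p0

Result: YES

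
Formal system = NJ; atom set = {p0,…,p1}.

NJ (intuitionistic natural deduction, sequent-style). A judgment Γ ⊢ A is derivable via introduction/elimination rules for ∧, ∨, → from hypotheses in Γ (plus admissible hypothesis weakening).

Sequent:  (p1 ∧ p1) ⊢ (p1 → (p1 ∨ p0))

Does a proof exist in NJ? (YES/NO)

Proof tree:
[Wk] (p1 ∧ p1) ⊢ (p1 → (p1 ∨ p0))
  [→I]  ⊢ (p1 → (p1 ∨ p0))
    [∨I₁] p1 ⊢ (p1 ∨ p0)
      [Ax] p1 ⊢ p1

Result: YES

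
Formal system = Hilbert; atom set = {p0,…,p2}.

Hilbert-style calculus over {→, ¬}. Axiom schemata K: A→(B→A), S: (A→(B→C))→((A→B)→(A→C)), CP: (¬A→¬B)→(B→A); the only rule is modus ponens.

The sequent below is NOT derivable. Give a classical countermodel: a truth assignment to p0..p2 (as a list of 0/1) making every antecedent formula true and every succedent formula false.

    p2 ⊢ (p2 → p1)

Truth-table refutation:
  v=000: Γ:[p2=F] Δ:[(p2 → p1)=T] refutes=False
  v=001: Γ:[p2=T] Δ:[(p2 → p1)=F] refutes=True  ← countermodel

Result: [0, 0, 1]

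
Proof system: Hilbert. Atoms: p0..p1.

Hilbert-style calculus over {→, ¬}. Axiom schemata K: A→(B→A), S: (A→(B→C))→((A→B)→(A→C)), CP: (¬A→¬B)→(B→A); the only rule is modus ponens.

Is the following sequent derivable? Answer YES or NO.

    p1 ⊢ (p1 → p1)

Derivation (root first):
[MP] p1 ⊢ (p1 → p1)
  [K]  ⊢ (p1 → (p1 → p1))
  [MP] p1 ⊢ p1
    [MP] p1 ⊢ (p1 → p1)
      [K]  ⊢ (p1 → (p1 → p1))
      [Hyp] p1 ⊢ p1
    [Hyp] p1 ⊢ p1

Result: YES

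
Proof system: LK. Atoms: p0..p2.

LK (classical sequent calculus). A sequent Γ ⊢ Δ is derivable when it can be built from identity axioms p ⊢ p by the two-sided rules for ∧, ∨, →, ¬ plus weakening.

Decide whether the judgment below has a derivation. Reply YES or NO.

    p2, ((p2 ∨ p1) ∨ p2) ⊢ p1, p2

Derivation (root first):
[∨L] p2, ((p2 ∨ p1) ∨ p2) ⊢ p1, p2
  [∨L] p2, (p2 ∨ p1) ⊢ p1, p2
    [WL] p2, p2 ⊢ p2
      [Ax] p2 ⊢ p2
    [Ax] p1 ⊢ p1
  [WL] p2, p2, p2 ⊢ p2
    [WL] p2, p2 ⊢ p2
      [Ax] p2 ⊢ p2

Result: YES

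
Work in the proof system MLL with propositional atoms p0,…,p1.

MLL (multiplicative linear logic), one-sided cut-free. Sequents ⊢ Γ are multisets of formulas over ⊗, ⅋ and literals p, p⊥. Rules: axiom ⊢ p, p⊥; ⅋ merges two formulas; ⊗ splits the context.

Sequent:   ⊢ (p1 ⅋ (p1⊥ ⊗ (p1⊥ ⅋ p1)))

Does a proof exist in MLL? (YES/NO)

Derivation trace:
[⅋]  ⊢ (p1 ⅋ (p1⊥ ⊗ (p1⊥ ⅋ p1)))
  [⊗]  ⊢ p1, (p1⊥ ⊗ (p1⊥ ⅋ p1))
    [Ax]  ⊢ p1, p1⊥
    [⅋]  ⊢ (p1⊥ ⅋ p1)
      [Ax]  ⊢ p1, p1⊥

Result: YES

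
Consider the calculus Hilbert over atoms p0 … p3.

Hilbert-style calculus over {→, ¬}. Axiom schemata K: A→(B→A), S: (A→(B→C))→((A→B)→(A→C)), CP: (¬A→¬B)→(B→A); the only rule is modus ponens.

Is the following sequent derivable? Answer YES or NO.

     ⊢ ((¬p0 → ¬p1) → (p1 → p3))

Search for a countermodel by truth-table:
  v=0000: Γ:[] Δ:[((¬p0 → ¬p1) → (p1 → p3))=T] refutes=False
  v=0001: Γ:[] Δ:[((¬p0 → ¬p1) → (p1 → p3))=T] refutes=False
  v=0010: Γ:[] Δ:[((¬p0 → ¬p1) → (p1 → p3))=T] refutes=False
  v=0011: Γ:[] Δ:[((¬p0 → ¬p1) → (p1 → p3))=T] refutes=False
  v=0100: Γ:[] Δ:[((¬p0 → ¬p1) → (p1 → p3))=T] refutes=False
  v=0101: Γ:[] Δ:[((¬p0 → ¬p1) → (p1 → p3))=T] refutes=False
  v=0110: Γ:[] Δ:[((¬p0 → ¬p1) → (p1 → p3))=T] refutes=False
  v=0111: Γ:[] Δ:[((¬p0 → ¬p1) → (p1 → p3))=T] refutes=False
  v=1000: Γ:[] Δ:[((¬p0 → ¬p1) → (p1 → p3))=T] refutes=False
  v=1001: Γ:[] Δ:[((¬p0 → ¬p1) → (p1 → p3))=T] refutes=False
  v=1010: Γ:[] Δ:[((¬p0 → ¬p1) → (p1 → p3))=T] refutes=False
  v=1011: Γ:[] Δ:[((¬p0 → ¬p1) → (p1 → p3))=T] refutes=False
  v=1100: Γ:[] Δ:[((¬p0 → ¬p1) → (p1 → p3))=F] refutes=True  ← countermodel

Result: NO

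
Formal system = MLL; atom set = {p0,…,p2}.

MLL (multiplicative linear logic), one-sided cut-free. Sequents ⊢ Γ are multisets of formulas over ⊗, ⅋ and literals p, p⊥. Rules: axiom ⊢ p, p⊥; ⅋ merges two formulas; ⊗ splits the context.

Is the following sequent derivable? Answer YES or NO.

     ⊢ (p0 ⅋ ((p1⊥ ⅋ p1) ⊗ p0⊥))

Derivation (root first):
[⅋]  ⊢ (p0 ⅋ ((p1⊥ ⅋ p1) ⊗ p0⊥))
  [⊗]  ⊢ p0, ((p1⊥ ⅋ p1) ⊗ p0⊥)
    [⅋]  ⊢ (p1⊥ ⅋ p1)
      [Ax]  ⊢ p1, p1⊥
    [Ax]  ⊢ p0, p0⊥

Result: YES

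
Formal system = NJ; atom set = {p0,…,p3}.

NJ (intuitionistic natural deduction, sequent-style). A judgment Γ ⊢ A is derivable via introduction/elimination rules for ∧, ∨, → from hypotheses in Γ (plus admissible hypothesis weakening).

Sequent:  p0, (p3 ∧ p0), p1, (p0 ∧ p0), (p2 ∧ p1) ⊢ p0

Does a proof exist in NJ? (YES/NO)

Derivation (root first):
[Wk] p0, (p3 ∧ p0), p1, (p0 ∧ p0), (p2 ∧ p1) ⊢ p0
  [Wk] p0, (p3 ∧ p0), p1, (p0 ∧ p0) ⊢ p0
    [Wk] p0, (p3 ∧ p0), p1 ⊢ p0
      [Wk] p0, (p3 ∧ p0) ⊢ p0
        [Ax] p0 ⊢ p0

Result: YES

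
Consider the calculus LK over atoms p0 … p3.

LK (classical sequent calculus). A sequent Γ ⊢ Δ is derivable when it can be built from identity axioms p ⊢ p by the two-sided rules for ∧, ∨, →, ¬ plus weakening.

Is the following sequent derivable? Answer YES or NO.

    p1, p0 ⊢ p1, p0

Derivation (root first):
[WR] p1, p0 ⊢ p1, p0
  [WL] p1, p0 ⊢ p1
    [Ax] p1 ⊢ p1

Result: YES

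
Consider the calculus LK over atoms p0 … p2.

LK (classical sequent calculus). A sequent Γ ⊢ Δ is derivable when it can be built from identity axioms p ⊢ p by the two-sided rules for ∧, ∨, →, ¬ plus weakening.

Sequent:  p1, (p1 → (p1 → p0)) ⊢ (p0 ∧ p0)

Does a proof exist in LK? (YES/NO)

Derivation (root first):
[→L] p1, (p1 → (p1 → p0)) ⊢ (p0 ∧ p0)
  [Ax] p1 ⊢ p1
  [→L] p1, (p1 → p0) ⊢ (p0 ∧ p0)
    [Ax] p1 ⊢ p1
    [∧R] p0 ⊢ (p0 ∧ p0)
      [Ax] p0 ⊢ p0
      [Ax] p0 ⊢ p0

Result: YES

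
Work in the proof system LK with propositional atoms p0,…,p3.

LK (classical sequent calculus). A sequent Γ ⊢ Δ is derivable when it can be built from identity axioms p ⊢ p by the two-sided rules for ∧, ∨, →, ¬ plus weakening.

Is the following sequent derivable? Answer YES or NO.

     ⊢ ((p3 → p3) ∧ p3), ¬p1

Truth-table refutation:
  v=0000: Γ:[] Δ:[((p3 → p3) ∧ p3)=F, ¬p1=T] refutes=False
  v=0001: Γ:[] Δ:[((p3 → p3) ∧ p3)=T, ¬p1=T] refutes=False
  v=0010: Γ:[] Δ:[((p3 → p3) ∧ p3)=F, ¬p1=T] refutes=False
  v=0011: Γ:[] Δ:[((p3 → p3) ∧ p3)=T, ¬p1=T] refutes=False
  v=0100: Γ:[] Δ:[((p3 → p3) ∧ p3)=F, ¬p1=F] refutes=True  ← countermodel

Result: NO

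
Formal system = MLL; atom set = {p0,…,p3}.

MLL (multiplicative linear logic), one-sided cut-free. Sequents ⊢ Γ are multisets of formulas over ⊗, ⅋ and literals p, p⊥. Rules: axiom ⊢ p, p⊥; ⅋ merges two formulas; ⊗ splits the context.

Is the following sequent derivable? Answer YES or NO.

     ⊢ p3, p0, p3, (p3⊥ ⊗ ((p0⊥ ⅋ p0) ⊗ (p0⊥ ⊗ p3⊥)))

Proof tree:
[⊗]  ⊢ p3, p0, p3, (p3⊥ ⊗ ((p0⊥ ⅋ p0) ⊗ (p0⊥ ⊗ p3⊥)))
  [Ax]  ⊢ p3, p3⊥
  [⊗]  ⊢ p0, p3, ((p0⊥ ⅋ p0) ⊗ (p0⊥ ⊗ p3⊥))
    [⅋]  ⊢ (p0⊥ ⅋ p0)
      [Ax]  ⊢ p0, p0⊥
    [⊗]  ⊢ p0, p3, (p0⊥ ⊗ p3⊥)
      [Ax]  ⊢ p0, p0⊥
      [Ax]  ⊢ p3, p3⊥

Result: YES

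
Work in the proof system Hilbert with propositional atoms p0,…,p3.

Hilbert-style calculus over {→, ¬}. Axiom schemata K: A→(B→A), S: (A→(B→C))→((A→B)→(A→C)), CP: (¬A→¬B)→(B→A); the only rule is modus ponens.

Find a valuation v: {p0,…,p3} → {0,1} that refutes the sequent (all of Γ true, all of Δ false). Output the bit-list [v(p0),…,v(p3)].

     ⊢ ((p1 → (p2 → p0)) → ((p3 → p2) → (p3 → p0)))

Search for a countermodel by truth-table:
  v=0000: Γ:[] Δ:[((p1 → (p2 → p0)) → ((p3 → p2) → (p3 → p0)))=T] refutes=False
  v=0001: Γ:[] Δ:[((p1 → (p2 → p0)) → ((p3 → p2) → (p3 → p0)))=T] refutes=False
  v=0010: Γ:[] Δ:[((p1 → (p2 → p0)) → ((p3 → p2) → (p3 → p0)))=T] refutes=False
  v=0011: Γ:[] Δ:[((p1 → (p2 → p0)) → ((p3 → p2) → (p3 → p0)))=F] refutes=True  ← countermodel

Result: [0, 0, 1, 1]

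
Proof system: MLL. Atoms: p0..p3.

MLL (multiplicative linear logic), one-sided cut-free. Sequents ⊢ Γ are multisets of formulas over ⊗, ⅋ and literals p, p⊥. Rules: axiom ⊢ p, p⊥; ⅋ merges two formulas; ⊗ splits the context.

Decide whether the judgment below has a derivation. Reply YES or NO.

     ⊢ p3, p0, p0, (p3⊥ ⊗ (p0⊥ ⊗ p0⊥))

Derivation trace:
[⊗]  ⊢ p3, p0, p0, (p3⊥ ⊗ (p0⊥ ⊗ p0⊥))
  [Ax]  ⊢ p3, p3⊥
  [⊗]  ⊢ p0, p0, (p0⊥ ⊗ p0⊥)
    [Ax]  ⊢ p0, p0⊥
    [Ax]  ⊢ p0, p0⊥

Result: YES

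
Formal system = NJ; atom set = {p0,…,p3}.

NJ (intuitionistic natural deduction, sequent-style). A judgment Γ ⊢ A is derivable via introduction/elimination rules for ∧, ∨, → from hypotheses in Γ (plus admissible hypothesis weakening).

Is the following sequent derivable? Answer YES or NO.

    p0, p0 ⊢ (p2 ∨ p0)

Proof tree:
[Wk] p0, p0 ⊢ (p2 ∨ p0)
  [∨I₂] p0 ⊢ (p2 ∨ p0)
    [Ax] p0 ⊢ p0

Result: YES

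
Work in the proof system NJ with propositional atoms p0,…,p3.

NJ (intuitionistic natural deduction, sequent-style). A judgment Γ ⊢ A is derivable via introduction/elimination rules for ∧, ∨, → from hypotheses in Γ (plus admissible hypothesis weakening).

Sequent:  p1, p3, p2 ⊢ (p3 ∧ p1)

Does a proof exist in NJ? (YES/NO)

Derivation (root first):
[Wk] p1, p3, p2 ⊢ (p3 ∧ p1)
  [∧I] p1, p3 ⊢ (p3 ∧ p1)
    [Ax] p3 ⊢ p3
    [Ax] p1 ⊢ p1

Result: YES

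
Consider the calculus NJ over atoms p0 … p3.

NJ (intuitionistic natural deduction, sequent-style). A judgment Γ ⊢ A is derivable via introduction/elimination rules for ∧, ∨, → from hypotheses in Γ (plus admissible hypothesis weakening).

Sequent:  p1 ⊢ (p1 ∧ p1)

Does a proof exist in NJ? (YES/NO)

Proof tree:
[∧I] p1 ⊢ (p1 ∧ p1)
  [Ax] p1 ⊢ p1
  [Wk] p1, p1 ⊢ p1
    [Ax] p1 ⊢ p1

Result: YES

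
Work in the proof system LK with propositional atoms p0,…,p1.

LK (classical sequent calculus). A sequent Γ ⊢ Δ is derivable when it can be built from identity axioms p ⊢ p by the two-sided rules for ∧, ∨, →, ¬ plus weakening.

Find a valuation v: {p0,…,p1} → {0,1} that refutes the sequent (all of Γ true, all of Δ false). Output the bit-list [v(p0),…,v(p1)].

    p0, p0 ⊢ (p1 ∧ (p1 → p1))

Enumerate valuations to refute Γ ⊢ Δ:
  v=00: Γ:[p0=F, p0=F] Δ:[(p1 ∧ (p1 → p1))=F] refutes=False
  v=01: Γ:[p0=F, p0=F] Δ:[(p1 ∧ (p1 → p1))=T] refutes=False
  v=10: Γ:[p0=T, p0=T] Δ:[(p1 ∧ (p1 → p1))=F] refutes=True  ← countermodel

Result: [1, 0]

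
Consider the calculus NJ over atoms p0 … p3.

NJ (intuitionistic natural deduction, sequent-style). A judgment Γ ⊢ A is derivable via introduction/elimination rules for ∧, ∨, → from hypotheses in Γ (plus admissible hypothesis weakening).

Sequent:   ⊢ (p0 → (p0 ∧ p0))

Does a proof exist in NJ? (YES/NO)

Proof tree:
[→I]  ⊢ (p0 → (p0 ∧ p0))
  [∧I] p0 ⊢ (p0 ∧ p0)
    [Ax] p0 ⊢ p0
    [Ax] p0 ⊢ p0

Result: YES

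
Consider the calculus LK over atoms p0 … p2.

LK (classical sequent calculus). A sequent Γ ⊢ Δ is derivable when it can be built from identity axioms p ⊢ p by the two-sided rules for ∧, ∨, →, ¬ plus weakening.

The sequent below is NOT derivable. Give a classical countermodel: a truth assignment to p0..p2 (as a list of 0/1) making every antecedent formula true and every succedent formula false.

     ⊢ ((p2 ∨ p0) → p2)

Truth-table refutation:
  v=000: Γ:[] Δ:[((p2 ∨ p0) → p2)=T] refutes=False
  v=001: Γ:[] Δ:[((p2 ∨ p0) → p2)=T] refutes=False
  v=010: Γ:[] Δ:[((p2 ∨ p0) → p2)=T] refutes=False
  v=011: Γ:[] Δ:[((p2 ∨ p0) → p2)=T] refutes=False
  v=100: Γ:[] Δ:[((p2 ∨ p0) → p2)=F] refutes=True  ← countermodel

Result: [1, 0, 0]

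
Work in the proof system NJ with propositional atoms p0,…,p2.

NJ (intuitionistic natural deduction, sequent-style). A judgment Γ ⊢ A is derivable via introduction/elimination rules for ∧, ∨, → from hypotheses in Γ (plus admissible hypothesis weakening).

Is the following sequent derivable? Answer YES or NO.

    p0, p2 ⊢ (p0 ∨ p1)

Proof tree:
[∨I₁] p0, p2 ⊢ (p0 ∨ p1)
  [Wk] p0, p2 ⊢ p0
    [Ax] p0 ⊢ p0

Result: YES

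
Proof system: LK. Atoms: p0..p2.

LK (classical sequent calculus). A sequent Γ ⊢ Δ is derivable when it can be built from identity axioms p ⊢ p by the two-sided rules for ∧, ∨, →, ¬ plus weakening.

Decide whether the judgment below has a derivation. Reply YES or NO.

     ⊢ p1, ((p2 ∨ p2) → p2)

Derivation (root first):
[→R]  ⊢ p1, ((p2 ∨ p2) → p2)
  [∨L] (p2 ∨ p2) ⊢ p1, p2
    [Ax] p2 ⊢ p2
    [WR] p2 ⊢ p2, p1
      [Ax] p2 ⊢ p2

Result: YES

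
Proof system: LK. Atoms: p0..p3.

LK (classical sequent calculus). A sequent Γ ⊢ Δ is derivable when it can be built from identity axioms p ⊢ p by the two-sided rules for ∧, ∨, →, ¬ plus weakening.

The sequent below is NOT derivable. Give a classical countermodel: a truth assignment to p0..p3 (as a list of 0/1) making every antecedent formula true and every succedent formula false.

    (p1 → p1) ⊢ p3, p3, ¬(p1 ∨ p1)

Search for a countermodel by truth-table:
  v=0000: Γ:[(p1 → p1)=T] Δ:[p3=F, p3=F, ¬(p1 ∨ p1)=T] refutes=False
  v=0001: Γ:[(p1 → p1)=T] Δ:[p3=T, p3=T, ¬(p1 ∨ p1)=T] refutes=False
  v=0010: Γ:[(p1 → p1)=T] Δ:[p3=F, p3=F, ¬(p1 ∨ p1)=T] refutes=False
  v=0011: Γ:[(p1 → p1)=T] Δ:[p3=T, p3=T, ¬(p1 ∨ p1)=T] refutes=False
  v=0100: Γ:[(p1 → p1)=T] Δ:[p3=F, p3=F, ¬(p1 ∨ p1)=F] refutes=True  ← countermodel

Result: [0, 1, 0, 0]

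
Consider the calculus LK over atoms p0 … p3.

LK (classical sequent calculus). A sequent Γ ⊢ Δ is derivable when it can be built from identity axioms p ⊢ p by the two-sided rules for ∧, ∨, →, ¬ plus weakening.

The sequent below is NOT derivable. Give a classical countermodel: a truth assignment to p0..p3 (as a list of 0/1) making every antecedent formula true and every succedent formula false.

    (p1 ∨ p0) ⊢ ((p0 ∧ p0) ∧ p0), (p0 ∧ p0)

Truth-table refutation:
  v=0000: Γ:[(p1 ∨ p0)=F] Δ:[((p0 ∧ p0) ∧ p0)=F, (p0 ∧ p0)=F] refutes=False
  v=0001: Γ:[(p1 ∨ p0)=F] Δ:[((p0 ∧ p0) ∧ p0)=F, (p0 ∧ p0)=F] refutes=False
  v=0010: Γ:[(p1 ∨ p0)=F] Δ:[((p0 ∧ p0) ∧ p0)=F, (p0 ∧ p0)=F] refutes=False
  v=0011: Γ:[(p1 ∨ p0)=F] Δ:[((p0 ∧ p0) ∧ p0)=F, (p0 ∧ p0)=F] refutes=False
  v=0100: Γ:[(p1 ∨ p0)=T] Δ:[((p0 ∧ p0) ∧ p0)=F, (p0 ∧ p0)=F] refutes=True  ← countermodel

Result: [0, 1, 0, 0]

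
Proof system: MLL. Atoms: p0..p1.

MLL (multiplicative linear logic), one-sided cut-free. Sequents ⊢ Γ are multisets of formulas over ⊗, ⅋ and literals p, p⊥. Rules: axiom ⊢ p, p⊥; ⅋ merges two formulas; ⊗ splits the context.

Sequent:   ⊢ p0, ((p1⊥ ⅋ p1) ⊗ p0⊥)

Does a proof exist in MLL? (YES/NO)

Derivation trace:
[⊗]  ⊢ p0, ((p1⊥ ⅋ p1) ⊗ p0⊥)
  [⅋]  ⊢ (p1⊥ ⅋ p1)
    [Ax]  ⊢ p1, p1⊥
  [Ax]  ⊢ p0, p0⊥

Result: YES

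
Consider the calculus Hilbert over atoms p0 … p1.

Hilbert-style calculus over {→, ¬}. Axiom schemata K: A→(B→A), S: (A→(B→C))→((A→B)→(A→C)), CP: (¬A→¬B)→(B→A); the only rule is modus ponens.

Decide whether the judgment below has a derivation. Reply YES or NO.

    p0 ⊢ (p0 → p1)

Truth-table refutation:
  v=00: Γ:[p0=F] Δ:[(p0 → p1)=T] refutes=False
  v=01: Γ:[p0=F] Δ:[(p0 → p1)=T] refutes=False
  v=10: Γ:[p0=T] Δ:[(p0 → p1)=F] refutes=True  ← countermodel

Result: NO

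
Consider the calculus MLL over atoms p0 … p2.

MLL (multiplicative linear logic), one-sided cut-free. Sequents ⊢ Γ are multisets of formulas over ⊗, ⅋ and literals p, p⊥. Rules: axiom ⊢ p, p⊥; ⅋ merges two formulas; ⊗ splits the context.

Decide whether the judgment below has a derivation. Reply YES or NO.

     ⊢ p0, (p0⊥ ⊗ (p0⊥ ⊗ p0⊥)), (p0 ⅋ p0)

Proof tree:
[⅋]  ⊢ p0, (p0⊥ ⊗ (p0⊥ ⊗ p0⊥)), (p0 ⅋ p0)
  [⊗]  ⊢ p0, p0, p0, (p0⊥ ⊗ (p0⊥ ⊗ p0⊥))
    [Ax]  ⊢ p0, p0⊥
    [⊗]  ⊢ p0, p0, (p0⊥ ⊗ p0⊥)
      [Ax]  ⊢ p0, p0⊥
      [Ax]  ⊢ p0, p0⊥

Result: YES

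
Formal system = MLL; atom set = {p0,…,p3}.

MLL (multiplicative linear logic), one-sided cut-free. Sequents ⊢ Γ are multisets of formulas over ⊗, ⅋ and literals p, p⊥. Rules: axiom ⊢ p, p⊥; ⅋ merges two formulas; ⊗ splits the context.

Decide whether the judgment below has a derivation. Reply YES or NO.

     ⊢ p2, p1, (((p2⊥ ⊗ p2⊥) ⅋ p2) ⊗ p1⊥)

Derivation (root first):
[⊗]  ⊢ p2, p1, (((p2⊥ ⊗ p2⊥) ⅋ p2) ⊗ p1⊥)
  [⅋]  ⊢ p2, ((p2⊥ ⊗ p2⊥) ⅋ p2)
    [⊗]  ⊢ p2, p2, (p2⊥ ⊗ p2⊥)
      [Ax]  ⊢ p2, p2⊥
      [Ax]  ⊢ p2, p2⊥
  [Ax]  ⊢ p1, p1⊥

Result: YES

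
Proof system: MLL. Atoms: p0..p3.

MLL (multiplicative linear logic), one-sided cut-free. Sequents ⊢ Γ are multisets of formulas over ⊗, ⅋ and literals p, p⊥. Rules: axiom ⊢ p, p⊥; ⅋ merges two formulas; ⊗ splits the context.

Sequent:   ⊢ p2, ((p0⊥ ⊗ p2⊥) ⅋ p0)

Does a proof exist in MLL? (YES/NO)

Derivation (root first):
[⅋]  ⊢ p2, ((p0⊥ ⊗ p2⊥) ⅋ p0)
  [⊗]  ⊢ p0, p2, (p0⊥ ⊗ p2⊥)
    [Ax]  ⊢ p0, p0⊥
    [Ax]  ⊢ p2, p2⊥

Result: YES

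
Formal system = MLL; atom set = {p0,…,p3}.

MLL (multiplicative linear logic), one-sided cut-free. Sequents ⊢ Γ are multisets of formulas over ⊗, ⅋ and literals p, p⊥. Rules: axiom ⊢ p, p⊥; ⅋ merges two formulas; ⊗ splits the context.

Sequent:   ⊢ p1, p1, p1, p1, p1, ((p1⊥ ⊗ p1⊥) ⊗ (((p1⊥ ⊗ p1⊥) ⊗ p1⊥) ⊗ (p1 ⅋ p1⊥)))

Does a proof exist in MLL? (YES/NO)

Derivation trace:
[⊗]  ⊢ p1, p1, p1, p1, p1, ((p1⊥ ⊗ p1⊥) ⊗ (((p1⊥ ⊗ p1⊥) ⊗ p1⊥) ⊗ (p1 ⅋ p1⊥)))
  [⊗]  ⊢ p1, p1, (p1⊥ ⊗ p1⊥)
    [Ax]  ⊢ p1, p1⊥
    [Ax]  ⊢ p1, p1⊥
  [⊗]  ⊢ p1, p1, p1, (((p1⊥ ⊗ p1⊥) ⊗ p1⊥) ⊗ (p1 ⅋ p1⊥))
    [⊗]  ⊢ p1, p1, p1, ((p1⊥ ⊗ p1⊥) ⊗ p1⊥)
      [⊗]  ⊢ p1, p1, (p1⊥ ⊗ p1⊥)
        [Ax]  ⊢ p1, p1⊥
        [Ax]  ⊢ p1, p1⊥
      [Ax]  ⊢ p1, p1⊥
    [⅋]  ⊢ (p1 ⅋ p1⊥)
      [Ax]  ⊢ p1, p1⊥

Result: YES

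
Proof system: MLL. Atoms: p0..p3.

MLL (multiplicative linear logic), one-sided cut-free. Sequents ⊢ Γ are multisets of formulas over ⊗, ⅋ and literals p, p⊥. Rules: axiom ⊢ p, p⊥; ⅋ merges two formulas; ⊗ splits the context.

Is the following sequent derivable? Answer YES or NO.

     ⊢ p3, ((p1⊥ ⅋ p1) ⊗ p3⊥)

Derivation (root first):
[⊗]  ⊢ p3, ((p1⊥ ⅋ p1) ⊗ p3⊥)
  [⅋]  ⊢ (p1⊥ ⅋ p1)
    [Ax]  ⊢ p1, p1⊥
  [Ax]  ⊢ p3, p3⊥

Result: YES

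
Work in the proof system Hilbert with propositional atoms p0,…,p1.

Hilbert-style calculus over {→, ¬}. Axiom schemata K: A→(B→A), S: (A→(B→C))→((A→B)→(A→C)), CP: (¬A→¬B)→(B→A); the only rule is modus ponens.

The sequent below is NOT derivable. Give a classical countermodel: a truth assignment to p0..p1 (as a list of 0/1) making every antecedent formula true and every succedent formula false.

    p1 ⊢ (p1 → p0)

Enumerate valuations to refute Γ ⊢ Δ:
  v=00: Γ:[p1=F] Δ:[(p1 → p0)=T] refutes=False
  v=01: Γ:[p1=T] Δ:[(p1 → p0)=F] refutes=True  ← countermodel

Result: [0, 1]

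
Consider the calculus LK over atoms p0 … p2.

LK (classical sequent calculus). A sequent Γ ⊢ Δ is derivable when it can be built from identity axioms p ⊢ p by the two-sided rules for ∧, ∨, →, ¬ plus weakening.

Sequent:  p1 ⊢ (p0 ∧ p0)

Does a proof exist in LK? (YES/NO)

Enumerate valuations to refute Γ ⊢ Δ:
  v=000: Γ:[p1=F] Δ:[(p0 ∧ p0)=F] refutes=False
  v=001: Γ:[p1=F] Δ:[(p0 ∧ p0)=F] refutes=False
  v=010: Γ:[p1=T] Δ:[(p0 ∧ p0)=F] refutes=True  ← countermodel

Result: NO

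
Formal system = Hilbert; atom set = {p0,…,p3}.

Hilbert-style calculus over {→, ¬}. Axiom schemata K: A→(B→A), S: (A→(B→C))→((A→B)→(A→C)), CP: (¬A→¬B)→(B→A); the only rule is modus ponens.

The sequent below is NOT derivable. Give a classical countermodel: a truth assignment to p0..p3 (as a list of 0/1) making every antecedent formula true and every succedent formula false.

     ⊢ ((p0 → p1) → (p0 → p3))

Truth-table refutation:
  v=0000: Γ:[] Δ:[((p0 → p1) → (p0 → p3))=T] refutes=False
  v=0001: Γ:[] Δ:[((p0 → p1) → (p0 → p3))=T] refutes=False
  v=0010: Γ:[] Δ:[((p0 → p1) → (p0 → p3))=T] refutes=False
  v=0011: Γ:[] Δ:[((p0 → p1) → (p0 → p3))=T] refutes=False
  v=0100: Γ:[] Δ:[((p0 → p1) → (p0 → p3))=T] refutes=False
  v=0101: Γ:[] Δ:[((p0 → p1) → (p0 → p3))=T] refutes=False
  v=0110: Γ:[] Δ:[((p0 → p1) → (p0 → p3))=T] refutes=False
  v=0111: Γ:[] Δ:[((p0 → p1) → (p0 → p3))=T] refutes=False
  v=1000: Γ:[] Δ:[((p0 → p1) → (p0 → p3))=T] refutes=False
  v=1001: Γ:[] Δ:[((p0 → p1) → (p0 → p3))=T] refutes=False
  v=1010: Γ:[] Δ:[((p0 → p1) → (p0 → p3))=T] refutes=False
  v=1011: Γ:[] Δ:[((p0 → p1) → (p0 → p3))=T] refutes=False
  v=1100: Γ:[] Δ:[((p0 → p1) → (p0 → p3))=F] refutes=True  ← countermodel

Result: [1, 1, 0, 0]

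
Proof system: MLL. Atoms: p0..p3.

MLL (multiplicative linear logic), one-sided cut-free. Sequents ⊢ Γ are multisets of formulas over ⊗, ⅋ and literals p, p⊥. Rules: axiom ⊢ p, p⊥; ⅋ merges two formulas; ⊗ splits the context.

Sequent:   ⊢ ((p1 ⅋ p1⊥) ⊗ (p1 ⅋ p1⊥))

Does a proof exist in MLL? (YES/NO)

Derivation (root first):
[⊗]  ⊢ ((p1 ⅋ p1⊥) ⊗ (p1 ⅋ p1⊥))
  [⅋]  ⊢ (p1 ⅋ p1⊥)
    [Ax]  ⊢ p1, p1⊥
  [⅋]  ⊢ (p1 ⅋ p1⊥)
    [Ax]  ⊢ p1, p1⊥

Result: YES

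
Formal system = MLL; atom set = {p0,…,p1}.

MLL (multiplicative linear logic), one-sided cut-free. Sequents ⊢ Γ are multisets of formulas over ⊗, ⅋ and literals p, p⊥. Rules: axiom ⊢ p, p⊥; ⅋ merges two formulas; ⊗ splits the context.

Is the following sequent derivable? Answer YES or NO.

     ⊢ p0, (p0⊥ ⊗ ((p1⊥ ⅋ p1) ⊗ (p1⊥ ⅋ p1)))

Derivation trace:
[⊗]  ⊢ p0, (p0⊥ ⊗ ((p1⊥ ⅋ p1) ⊗ (p1⊥ ⅋ p1)))
  [Ax]  ⊢ p0, p0⊥
  [⊗]  ⊢ ((p1⊥ ⅋ p1) ⊗ (p1⊥ ⅋ p1))
    [⅋]  ⊢ (p1⊥ ⅋ p1)
      [Ax]  ⊢ p1, p1⊥
    [⅋]  ⊢ (p1⊥ ⅋ p1)
      [Ax]  ⊢ p1, p1⊥

Result: YES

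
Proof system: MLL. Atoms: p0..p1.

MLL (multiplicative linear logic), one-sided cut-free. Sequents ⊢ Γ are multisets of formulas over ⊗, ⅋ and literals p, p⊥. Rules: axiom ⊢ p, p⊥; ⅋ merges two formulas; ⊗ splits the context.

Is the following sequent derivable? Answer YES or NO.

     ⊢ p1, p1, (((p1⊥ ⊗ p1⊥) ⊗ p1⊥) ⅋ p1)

Proof tree:
[⅋]  ⊢ p1, p1, (((p1⊥ ⊗ p1⊥) ⊗ p1⊥) ⅋ p1)
  [⊗]  ⊢ p1, p1, p1, ((p1⊥ ⊗ p1⊥) ⊗ p1⊥)
    [⊗]  ⊢ p1, p1, (p1⊥ ⊗ p1⊥)
      [Ax]  ⊢ p1, p1⊥
      [Ax]  ⊢ p1, p1⊥
    [Ax]  ⊢ p1, p1⊥

Result: YES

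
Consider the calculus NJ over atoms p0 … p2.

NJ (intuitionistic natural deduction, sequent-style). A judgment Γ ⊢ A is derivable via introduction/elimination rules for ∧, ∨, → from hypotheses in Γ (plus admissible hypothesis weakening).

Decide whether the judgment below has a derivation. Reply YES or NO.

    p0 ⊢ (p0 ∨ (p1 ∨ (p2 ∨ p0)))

Proof tree:
[∨I₂] p0 ⊢ (p0 ∨ (p1 ∨ (p2 ∨ p0)))
  [∨I₂] p0 ⊢ (p1 ∨ (p2 ∨ p0))
    [∨I₂] p0 ⊢ (p2 ∨ p0)
      [Ax] p0 ⊢ p0

Result: YES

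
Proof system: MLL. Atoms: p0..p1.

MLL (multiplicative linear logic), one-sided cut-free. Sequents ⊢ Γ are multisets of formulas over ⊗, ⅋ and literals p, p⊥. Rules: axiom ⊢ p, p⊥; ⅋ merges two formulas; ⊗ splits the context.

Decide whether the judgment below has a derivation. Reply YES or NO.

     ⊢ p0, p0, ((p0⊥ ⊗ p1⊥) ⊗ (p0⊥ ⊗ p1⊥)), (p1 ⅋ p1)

Derivation (root first):
[⅋]  ⊢ p0, p0, ((p0⊥ ⊗ p1⊥) ⊗ (p0⊥ ⊗ p1⊥)), (p1 ⅋ p1)
  [⊗]  ⊢ p0, p1, p0, p1, ((p0⊥ ⊗ p1⊥) ⊗ (p0⊥ ⊗ p1⊥))
    [⊗]  ⊢ p0, p1, (p0⊥ ⊗ p1⊥)
      [Ax]  ⊢ p0, p0⊥
      [Ax]  ⊢ p1, p1⊥
    [⊗]  ⊢ p0, p1, (p0⊥ ⊗ p1⊥)
      [Ax]  ⊢ p0, p0⊥
      [Ax]  ⊢ p1, p1⊥

Result: YES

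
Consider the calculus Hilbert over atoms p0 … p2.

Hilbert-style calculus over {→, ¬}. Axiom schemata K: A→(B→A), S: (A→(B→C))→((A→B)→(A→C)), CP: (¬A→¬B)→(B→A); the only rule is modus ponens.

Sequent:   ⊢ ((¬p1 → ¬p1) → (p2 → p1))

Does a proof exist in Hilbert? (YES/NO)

Truth-table refutation:
  v=000: Γ:[] Δ:[((¬p1 → ¬p1) → (p2 → p1))=T] refutes=False
  v=001: Γ:[] Δ:[((¬p1 → ¬p1) → (p2 → p1))=F] refutes=True  ← countermodel

Result: NO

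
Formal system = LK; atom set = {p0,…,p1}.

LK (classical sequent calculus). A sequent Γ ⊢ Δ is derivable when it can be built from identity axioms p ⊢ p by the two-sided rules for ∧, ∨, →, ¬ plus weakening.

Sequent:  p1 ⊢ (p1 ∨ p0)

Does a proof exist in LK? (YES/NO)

Derivation trace:
[∨R] p1 ⊢ (p1 ∨ p0)
  [WR] p1 ⊢ p1, p0
    [Ax] p1 ⊢ p1

Result: YES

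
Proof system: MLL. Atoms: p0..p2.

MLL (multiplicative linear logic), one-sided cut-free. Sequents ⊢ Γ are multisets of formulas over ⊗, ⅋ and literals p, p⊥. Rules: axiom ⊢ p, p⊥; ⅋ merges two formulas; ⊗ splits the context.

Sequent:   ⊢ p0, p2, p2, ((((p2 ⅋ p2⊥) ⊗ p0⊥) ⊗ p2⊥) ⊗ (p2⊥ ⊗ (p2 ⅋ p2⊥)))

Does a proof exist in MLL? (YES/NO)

Proof tree:
[⊗]  ⊢ p0, p2, p2, ((((p2 ⅋ p2⊥) ⊗ p0⊥) ⊗ p2⊥) ⊗ (p2⊥ ⊗ (p2 ⅋ p2⊥)))
  [⊗]  ⊢ p0, p2, (((p2 ⅋ p2⊥) ⊗ p0⊥) ⊗ p2⊥)
    [⊗]  ⊢ p0, ((p2 ⅋ p2⊥) ⊗ p0⊥)
      [⅋]  ⊢ (p2 ⅋ p2⊥)
        [Ax]  ⊢ p2, p2⊥
      [Ax]  ⊢ p0, p0⊥
    [Ax]  ⊢ p2, p2⊥
  [⊗]  ⊢ p2, (p2⊥ ⊗ (p2 ⅋ p2⊥))
    [Ax]  ⊢ p2, p2⊥
    [⅋]  ⊢ (p2 ⅋ p2⊥)
      [Ax]  ⊢ p2, p2⊥

Result: YES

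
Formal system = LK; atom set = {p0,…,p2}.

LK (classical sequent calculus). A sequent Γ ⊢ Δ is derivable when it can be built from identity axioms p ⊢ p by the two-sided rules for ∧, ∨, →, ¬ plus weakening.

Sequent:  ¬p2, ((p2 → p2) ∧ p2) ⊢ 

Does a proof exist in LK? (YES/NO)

Derivation (root first):
[∧L] ¬p2, ((p2 → p2) ∧ p2) ⊢ 
  [¬L] p2, (p2 → p2), ¬p2 ⊢ 
    [→L] p2, (p2 → p2) ⊢ p2
      [Ax] p2 ⊢ p2
      [Ax] p2 ⊢ p2

Result: YES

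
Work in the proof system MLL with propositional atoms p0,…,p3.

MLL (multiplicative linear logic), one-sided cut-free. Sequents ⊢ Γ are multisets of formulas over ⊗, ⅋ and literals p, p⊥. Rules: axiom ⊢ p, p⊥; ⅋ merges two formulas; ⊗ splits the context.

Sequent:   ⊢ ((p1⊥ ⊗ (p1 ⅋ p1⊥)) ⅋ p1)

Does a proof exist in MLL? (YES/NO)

Derivation (root first):
[⅋]  ⊢ ((p1⊥ ⊗ (p1 ⅋ p1⊥)) ⅋ p1)
  [⊗]  ⊢ p1, (p1⊥ ⊗ (p1 ⅋ p1⊥))
    [Ax]  ⊢ p1, p1⊥
    [⅋]  ⊢ (p1 ⅋ p1⊥)
      [Ax]  ⊢ p1, p1⊥

Result: YES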